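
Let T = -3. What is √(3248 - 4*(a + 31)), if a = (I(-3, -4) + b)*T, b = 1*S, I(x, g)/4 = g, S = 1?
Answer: 8*√46 ≈ 54.259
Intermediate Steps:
I(x, g) = 4*g
b = 1 (b = 1*1 = 1)
a = 45 (a = (4*(-4) + 1)*(-3) = (-16 + 1)*(-3) = -15*(-3) = 45)
√(3248 - 4*(a + 31)) = √(3248 - 4*(45 + 31)) = √(3248 - 4*76) = √(3248 - 304) = √2944 = 8*√46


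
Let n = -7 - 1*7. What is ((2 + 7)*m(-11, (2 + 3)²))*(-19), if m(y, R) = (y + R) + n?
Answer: 0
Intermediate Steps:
n = -14 (n = -7 - 7 = -14)
m(y, R) = -14 + R + y (m(y, R) = (y + R) - 14 = (R + y) - 14 = -14 + R + y)
((2 + 7)*m(-11, (2 + 3)²))*(-19) = ((2 + 7)*(-14 + (2 + 3)² - 11))*(-19) = (9*(-14 + 5² - 11))*(-19) = (9*(-14 + 25 - 11))*(-19) = (9*0)*(-19) = 0*(-19) = 0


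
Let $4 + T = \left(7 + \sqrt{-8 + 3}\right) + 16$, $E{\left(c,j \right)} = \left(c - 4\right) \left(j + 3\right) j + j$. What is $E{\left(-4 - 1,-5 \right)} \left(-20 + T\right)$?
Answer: $95 - 95 i \sqrt{5} \approx 95.0 - 212.43 i$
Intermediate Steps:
$E{\left(c,j \right)} = j + j \left(-4 + c\right) \left(3 + j\right)$ ($E{\left(c,j \right)} = \left(-4 + c\right) \left(3 + j\right) j + j = j \left(-4 + c\right) \left(3 + j\right) + j = j + j \left(-4 + c\right) \left(3 + j\right)$)
$T = 19 + i \sqrt{5}$ ($T = -4 + \left(\left(7 + \sqrt{-8 + 3}\right) + 16\right) = -4 + \left(\left(7 + \sqrt{-5}\right) + 16\right) = -4 + \left(\left(7 + i \sqrt{5}\right) + 16\right) = -4 + \left(23 + i \sqrt{5}\right) = 19 + i \sqrt{5} \approx 19.0 + 2.2361 i$)
$E{\left(-4 - 1,-5 \right)} \left(-20 + T\right) = - 5 \left(-11 - -20 + 3 \left(-4 - 1\right) + \left(-4 - 1\right) \left(-5\right)\right) \left(-20 + \left(19 + i \sqrt{5}\right)\right) = - 5 \left(-11 + 20 + 3 \left(-5\right) - -25\right) \left(-1 + i \sqrt{5}\right) = - 5 \left(-11 + 20 - 15 + 25\right) \left(-1 + i \sqrt{5}\right) = \left(-5\right) 19 \left(-1 + i \sqrt{5}\right) = - 95 \left(-1 + i \sqrt{5}\right) = 95 - 95 i \sqrt{5}$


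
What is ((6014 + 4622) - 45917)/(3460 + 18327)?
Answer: -35281/21787 ≈ -1.6194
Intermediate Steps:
((6014 + 4622) - 45917)/(3460 + 18327) = (10636 - 45917)/21787 = -35281*1/21787 = -35281/21787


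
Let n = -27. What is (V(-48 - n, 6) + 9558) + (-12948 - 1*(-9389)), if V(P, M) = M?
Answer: 6005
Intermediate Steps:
(V(-48 - n, 6) + 9558) + (-12948 - 1*(-9389)) = (6 + 9558) + (-12948 - 1*(-9389)) = 9564 + (-12948 + 9389) = 9564 - 3559 = 6005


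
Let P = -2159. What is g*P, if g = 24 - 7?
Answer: -36703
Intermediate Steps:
g = 17
g*P = 17*(-2159) = -36703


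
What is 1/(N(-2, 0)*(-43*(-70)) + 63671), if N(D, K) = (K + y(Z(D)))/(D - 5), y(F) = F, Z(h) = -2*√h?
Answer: 63671/4055475441 - 860*I*√2/4055475441 ≈ 1.57e-5 - 2.999e-7*I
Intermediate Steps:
N(D, K) = (K - 2*√D)/(-5 + D) (N(D, K) = (K - 2*√D)/(D - 5) = (K - 2*√D)/(-5 + D))
1/(N(-2, 0)*(-43*(-70)) + 63671) = 1/(((0 - 2*I*√2)/(-5 - 2))*(-43*(-70)) + 63671) = 1/(((0 - 2*I*√2)/(-7))*3010 + 63671) = 1/(-(0 - 2*I*√2)/7*3010 + 63671) = 1/(-(-2)*I*√2/7*3010 + 63671) = 1/((2*I*√2/7)*3010 + 63671) = 1/(860*I*√2 + 63671) = 1/(63671 + 860*I*√2)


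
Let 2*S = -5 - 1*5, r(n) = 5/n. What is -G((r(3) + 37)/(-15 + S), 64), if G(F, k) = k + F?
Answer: -931/15 ≈ -62.067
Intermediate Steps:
S = -5 (S = (-5 - 1*5)/2 = (-5 - 5)/2 = (1/2)*(-10) = -5)
G(F, k) = F + k
-G((r(3) + 37)/(-15 + S), 64) = -((5/3 + 37)/(-15 - 5) + 64) = -((5*(1/3) + 37)/(-20) + 64) = -((5/3 + 37)*(-1/20) + 64) = -((116/3)*(-1/20) + 64) = -(-29/15 + 64) = -1*931/15 = -931/15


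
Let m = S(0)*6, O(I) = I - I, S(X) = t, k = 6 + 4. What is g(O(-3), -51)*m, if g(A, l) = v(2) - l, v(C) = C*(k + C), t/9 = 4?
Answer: 16200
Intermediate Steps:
t = 36 (t = 9*4 = 36)
k = 10
S(X) = 36
v(C) = C*(10 + C)
O(I) = 0
g(A, l) = 24 - l (g(A, l) = 2*(10 + 2) - l = 2*12 - l = 24 - l)
m = 216 (m = 36*6 = 216)
g(O(-3), -51)*m = (24 - 1*(-51))*216 = (24 + 51)*216 = 75*216 = 16200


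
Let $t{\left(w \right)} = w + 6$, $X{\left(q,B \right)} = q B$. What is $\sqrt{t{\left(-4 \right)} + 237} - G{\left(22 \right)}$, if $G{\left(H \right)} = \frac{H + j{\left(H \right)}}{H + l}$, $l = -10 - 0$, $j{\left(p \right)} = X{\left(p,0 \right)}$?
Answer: $- \frac{11}{6} + \sqrt{239} \approx 13.626$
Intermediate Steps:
$X{\left(q,B \right)} = B q$
$j{\left(p \right)} = 0$ ($j{\left(p \right)} = 0 p = 0$)
$t{\left(w \right)} = 6 + w$
$l = -10$ ($l = -10 + 0 = -10$)
$G{\left(H \right)} = \frac{H}{-10 + H}$ ($G{\left(H \right)} = \frac{H + 0}{H - 10} = \frac{H}{-10 + H}$)
$\sqrt{t{\left(-4 \right)} + 237} - G{\left(22 \right)} = \sqrt{\left(6 - 4\right) + 237} - \frac{22}{-10 + 22} = \sqrt{2 + 237} - \frac{22}{12} = \sqrt{239} - 22 \cdot \frac{1}{12} = \sqrt{239} - \frac{11}{6} = - \frac{11}{6} + \sqrt{239}$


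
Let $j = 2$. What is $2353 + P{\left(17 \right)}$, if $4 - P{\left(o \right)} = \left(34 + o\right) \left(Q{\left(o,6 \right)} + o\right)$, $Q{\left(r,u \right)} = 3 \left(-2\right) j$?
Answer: $2102$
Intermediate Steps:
$Q{\left(r,u \right)} = -12$ ($Q{\left(r,u \right)} = 3 \left(-2\right) 2 = \left(-6\right) 2 = -12$)
$P{\left(o \right)} = 4 - \left(-12 + o\right) \left(34 + o\right)$ ($P{\left(o \right)} = 4 - \left(34 + o\right) \left(-12 + o\right) = 4 - \left(-12 + o\right) \left(34 + o\right)$)
$2353 + P{\left(17 \right)} = 2353 - 251 = 2102$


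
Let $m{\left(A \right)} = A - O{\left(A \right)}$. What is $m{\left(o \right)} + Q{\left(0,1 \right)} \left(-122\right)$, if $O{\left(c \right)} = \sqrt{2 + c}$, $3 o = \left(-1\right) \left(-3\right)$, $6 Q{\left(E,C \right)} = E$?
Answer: $1 - \sqrt{3} \approx -0.73205$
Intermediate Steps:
$Q{\left(E,C \right)} = \frac{E}{6}$
$o = 1$ ($o = \frac{\left(-1\right) \left(-3\right)}{3} = \frac{1}{3} \cdot 3 = 1$)
$m{\left(A \right)} = A - \sqrt{2 + A}$
$m{\left(o \right)} + Q{\left(0,1 \right)} \left(-122\right) = \left(1 - \sqrt{2 + 1}\right) + \frac{1}{6} \cdot 0 \left(-122\right) = \left(1 - \sqrt{3}\right) + 0 \left(-122\right) = \left(1 - \sqrt{3}\right) + 0 = 1 - \sqrt{3}$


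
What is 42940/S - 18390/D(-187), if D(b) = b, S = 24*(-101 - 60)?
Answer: 15757295/180642 ≈ 87.229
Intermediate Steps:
S = -3864 (S = 24*(-161) = -3864)
42940/S - 18390/D(-187) = 42940/(-3864) - 18390/(-187) = 42940*(-1/3864) - 18390*(-1/187) = -10735/966 + 18390/187 = 15757295/180642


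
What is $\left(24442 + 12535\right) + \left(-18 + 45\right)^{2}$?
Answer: $37706$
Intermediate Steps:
$\left(24442 + 12535\right) + \left(-18 + 45\right)^{2} = 36977 + 27^{2} = 36977 + 729 = 37706$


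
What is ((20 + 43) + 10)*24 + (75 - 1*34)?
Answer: 1793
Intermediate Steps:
((20 + 43) + 10)*24 + (75 - 1*34) = (63 + 10)*24 + (75 - 34) = 73*24 + 41 = 1752 + 41 = 1793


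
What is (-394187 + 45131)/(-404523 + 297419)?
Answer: 10908/3347 ≈ 3.2590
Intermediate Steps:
(-394187 + 45131)/(-404523 + 297419) = -349056/(-107104) = -349056*(-1/107104) = 10908/3347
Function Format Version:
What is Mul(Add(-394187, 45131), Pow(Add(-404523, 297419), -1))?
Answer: Rational(10908, 3347) ≈ 3.2590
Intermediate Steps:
Mul(Add(-394187, 45131), Pow(Add(-404523, 297419), -1)) = Mul(-349056, Pow(-107104, -1)) = Mul(-349056, Rational(-1, 107104)) = Rational(10908, 3347)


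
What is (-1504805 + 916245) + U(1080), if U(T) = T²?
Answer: 577840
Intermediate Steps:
(-1504805 + 916245) + U(1080) = (-1504805 + 916245) + 1080² = -588560 + 1166400 = 577840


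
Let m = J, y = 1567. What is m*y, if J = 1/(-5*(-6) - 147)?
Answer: -1567/117 ≈ -13.393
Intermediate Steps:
J = -1/117 (J = 1/(30 - 147) = 1/(-117) = -1/117 ≈ -0.0085470)
m = -1/117 ≈ -0.0085470
m*y = -1/117*1567 = -1567/117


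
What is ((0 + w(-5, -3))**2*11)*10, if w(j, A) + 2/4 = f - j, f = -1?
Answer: 2695/2 ≈ 1347.5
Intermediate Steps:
w(j, A) = -3/2 - j (w(j, A) = -1/2 + (-1 - j) = -3/2 - j)
((0 + w(-5, -3))**2*11)*10 = ((0 + (-3/2 - 1*(-5)))**2*11)*10 = ((0 + (-3/2 + 5))**2*11)*10 = ((0 + 7/2)**2*11)*10 = ((7/2)**2*11)*10 = ((49/4)*11)*10 = (539/4)*10 = 2695/2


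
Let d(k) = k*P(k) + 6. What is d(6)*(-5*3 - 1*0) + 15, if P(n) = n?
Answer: -615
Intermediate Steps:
d(k) = 6 + k² (d(k) = k*k + 6 = k² + 6 = 6 + k²)
d(6)*(-5*3 - 1*0) + 15 = (6 + 6²)*(-5*3 - 1*0) + 15 = (6 + 36)*(-15 + 0) + 15 = 42*(-15) + 15 = -630 + 15 = -615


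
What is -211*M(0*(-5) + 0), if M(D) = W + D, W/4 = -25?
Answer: 21100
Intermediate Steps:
W = -100 (W = 4*(-25) = -100)
M(D) = -100 + D
-211*M(0*(-5) + 0) = -211*(-100 + (0*(-5) + 0)) = -211*(-100 + (0 + 0)) = -211*(-100 + 0) = -211*(-100) = 21100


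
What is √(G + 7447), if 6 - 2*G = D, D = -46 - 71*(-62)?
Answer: 2*√1318 ≈ 72.609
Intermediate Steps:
D = 4356 (D = -46 + 4402 = 4356)
G = -2175 (G = 3 - ½*4356 = 3 - 2178 = -2175)
√(G + 7447) = √(-2175 + 7447) = √5272 = 2*√1318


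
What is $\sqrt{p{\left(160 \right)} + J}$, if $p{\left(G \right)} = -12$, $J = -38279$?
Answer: $59 i \sqrt{11} \approx 195.68 i$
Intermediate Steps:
$\sqrt{p{\left(160 \right)} + J} = \sqrt{-12 - 38279} = \sqrt{-38291} = 59 i \sqrt{11}$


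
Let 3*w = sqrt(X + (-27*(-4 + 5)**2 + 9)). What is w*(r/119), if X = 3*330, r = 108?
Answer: 648*sqrt(3)/119 ≈ 9.4317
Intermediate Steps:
X = 990
w = 6*sqrt(3) (w = sqrt(990 + (-27*(-4 + 5)**2 + 9))/3 = sqrt(990 + (-27*1**2 + 9))/3 = sqrt(990 + (-27*1 + 9))/3 = sqrt(990 + (-27 + 9))/3 = sqrt(990 - 18)/3 = sqrt(972)/3 = (18*sqrt(3))/3 = 6*sqrt(3) ≈ 10.392)
w*(r/119) = (6*sqrt(3))*(108/119) = 648*sqrt(3)/119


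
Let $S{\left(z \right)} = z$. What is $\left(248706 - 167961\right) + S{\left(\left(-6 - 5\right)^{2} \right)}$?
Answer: $80866$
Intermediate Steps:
$\left(248706 - 167961\right) + S{\left(\left(-6 - 5\right)^{2} \right)} = \left(248706 - 167961\right) + \left(-6 - 5\right)^{2} = 80745 + \left(-11\right)^{2} = 80745 + 121 = 80866$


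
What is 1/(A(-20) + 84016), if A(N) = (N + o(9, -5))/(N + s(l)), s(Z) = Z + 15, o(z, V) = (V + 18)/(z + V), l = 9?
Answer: 16/1344189 ≈ 1.1903e-5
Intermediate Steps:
o(z, V) = (18 + V)/(V + z)
s(Z) = 15 + Z
A(N) = (13/4 + N)/(24 + N) (A(N) = (N + (18 - 5)/(-5 + 9))/(N + (15 + 9)) = (N + 13/4)/(N + 24) = (N + (¼)*13)/(24 + N) = (N + 13/4)/(24 + N) = (13/4 + N)/(24 + N))
1/(A(-20) + 84016) = 1/((13/4 - 20)/(24 - 20) + 84016) = 1/(-67/4/4 + 84016) = 1/((¼)*(-67/4) + 84016) = 1/(-67/16 + 84016) = 1/(1344189/16) = 16/1344189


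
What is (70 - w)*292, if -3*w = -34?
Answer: 51392/3 ≈ 17131.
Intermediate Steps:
w = 34/3 (w = -⅓*(-34) = 34/3 ≈ 11.333)
(70 - w)*292 = (70 - 1*34/3)*292 = (70 - 34/3)*292 = (176/3)*292 = 51392/3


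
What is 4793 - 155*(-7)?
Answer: 5878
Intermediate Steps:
4793 - 155*(-7) = 4793 - 1*(-1085) = 4793 + 1085 = 5878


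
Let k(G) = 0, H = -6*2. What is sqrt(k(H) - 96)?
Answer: 4*I*sqrt(6) ≈ 9.798*I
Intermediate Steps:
H = -12
sqrt(k(H) - 96) = sqrt(0 - 96) = sqrt(-96) = 4*I*sqrt(6)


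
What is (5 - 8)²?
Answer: 9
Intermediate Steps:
(5 - 8)² = (-3)² = 9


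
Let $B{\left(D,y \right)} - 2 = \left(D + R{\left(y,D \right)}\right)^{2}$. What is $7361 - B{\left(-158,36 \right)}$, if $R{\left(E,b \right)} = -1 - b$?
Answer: $7358$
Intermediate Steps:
$B{\left(D,y \right)} = 3$ ($B{\left(D,y \right)} = 2 + \left(D - \left(1 + D\right)\right)^{2} = 2 + \left(-1\right)^{2} = 2 + 1 = 3$)
$7361 - B{\left(-158,36 \right)} = 7361 - 3 = 7358$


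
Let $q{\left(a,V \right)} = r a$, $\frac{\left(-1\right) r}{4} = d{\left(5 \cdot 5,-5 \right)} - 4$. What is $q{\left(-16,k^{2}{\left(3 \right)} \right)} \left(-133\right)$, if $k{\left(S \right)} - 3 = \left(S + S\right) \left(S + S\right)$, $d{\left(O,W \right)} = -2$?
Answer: $51072$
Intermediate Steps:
$k{\left(S \right)} = 3 + 4 S^{2}$ ($k{\left(S \right)} = 3 + \left(S + S\right) \left(S + S\right) = 3 + 2 S 2 S = 3 + 4 S^{2}$)
$r = 24$ ($r = - 4 \left(-2 - 4\right) = \left(-4\right) \left(-6\right) = 24$)
$q{\left(a,V \right)} = 24 a$
$q{\left(-16,k^{2}{\left(3 \right)} \right)} \left(-133\right) = 24 \left(-16\right) \left(-133\right) = \left(-384\right) \left(-133\right) = 51072$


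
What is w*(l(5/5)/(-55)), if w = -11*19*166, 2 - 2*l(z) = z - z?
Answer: 3154/5 ≈ 630.80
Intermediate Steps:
l(z) = 1 (l(z) = 1 - (z - z)/2 = 1 - ½*0 = 1 + 0 = 1)
w = -34694 (w = -209*166 = -34694)
w*(l(5/5)/(-55)) = -34694/(-55) = -34694*(-1)/55 = -34694*(-1/55) = 3154/5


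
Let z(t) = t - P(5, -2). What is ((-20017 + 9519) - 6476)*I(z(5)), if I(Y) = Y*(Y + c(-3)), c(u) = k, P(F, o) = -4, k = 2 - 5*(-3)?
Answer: -3971916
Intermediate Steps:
k = 17 (k = 2 + 15 = 17)
z(t) = 4 + t (z(t) = t - 1*(-4) = t + 4 = 4 + t)
c(u) = 17
I(Y) = Y*(17 + Y) (I(Y) = Y*(Y + 17) = Y*(17 + Y))
((-20017 + 9519) - 6476)*I(z(5)) = ((-20017 + 9519) - 6476)*((4 + 5)*(17 + (4 + 5))) = (-10498 - 6476)*(9*(17 + 9)) = -152766*26 = -16974*234 = -3971916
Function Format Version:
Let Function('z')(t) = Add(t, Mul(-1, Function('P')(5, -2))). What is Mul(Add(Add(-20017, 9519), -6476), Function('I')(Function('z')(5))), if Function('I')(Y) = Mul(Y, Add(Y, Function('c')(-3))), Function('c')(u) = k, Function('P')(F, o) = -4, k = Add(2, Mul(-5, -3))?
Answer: -3971916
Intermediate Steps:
k = 17 (k = Add(2, 15) = 17)
Function('z')(t) = Add(4, t) (Function('z')(t) = Add(t, Mul(-1, -4)) = Add(t, 4) = Add(4, t))
Function('c')(u) = 17
Function('I')(Y) = Mul(Y, Add(17, Y)) (Function('I')(Y) = Mul(Y, Add(Y, 17)) = Mul(Y, Add(17, Y)))
Mul(Add(Add(-20017, 9519), -6476), Function('I')(Function('z')(5))) = Mul(Add(Add(-20017, 9519), -6476), Mul(Add(4, 5), Add(17, Add(4, 5)))) = Mul(Add(-10498, -6476), Mul(9, Add(17, 9))) = Mul(-16974, Mul(9, 26)) = Mul(-16974, 234) = -3971916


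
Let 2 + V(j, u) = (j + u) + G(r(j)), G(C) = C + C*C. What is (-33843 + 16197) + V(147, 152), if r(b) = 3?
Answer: -17337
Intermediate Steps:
G(C) = C + C**2
V(j, u) = 10 + j + u (V(j, u) = -2 + ((j + u) + 3*(1 + 3)) = -2 + ((j + u) + 3*4) = -2 + ((j + u) + 12) = -2 + (12 + j + u) = 10 + j + u)
(-33843 + 16197) + V(147, 152) = (-33843 + 16197) + (10 + 147 + 152) = -17646 + 309 = -17337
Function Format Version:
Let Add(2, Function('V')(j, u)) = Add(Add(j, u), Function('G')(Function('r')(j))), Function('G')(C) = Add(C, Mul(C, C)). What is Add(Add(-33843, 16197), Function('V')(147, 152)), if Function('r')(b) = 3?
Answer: -17337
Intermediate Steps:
Function('G')(C) = Add(C, Pow(C, 2))
Function('V')(j, u) = Add(10, j, u) (Function('V')(j, u) = Add(-2, Add(Add(j, u), Mul(3, Add(1, 3)))) = Add(-2, Add(Add(j, u), Mul(3, 4))) = Add(-2, Add(Add(j, u), 12)) = Add(-2, Add(12, j, u)) = Add(10, j, u))
Add(Add(-33843, 16197), Function('V')(147, 152)) = Add(Add(-33843, 16197), Add(10, 147, 152)) = Add(-17646, 309) = -17337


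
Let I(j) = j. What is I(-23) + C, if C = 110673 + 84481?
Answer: 195131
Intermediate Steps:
C = 195154
I(-23) + C = -23 + 195154 = 195131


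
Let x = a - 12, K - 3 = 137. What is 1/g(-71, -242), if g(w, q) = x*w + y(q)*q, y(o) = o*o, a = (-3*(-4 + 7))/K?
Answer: -140/1984028401 ≈ -7.0563e-8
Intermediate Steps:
K = 140 (K = 3 + 137 = 140)
a = -9/140 (a = -3*(-4 + 7)/140 = -3*3*(1/140) = -9*1/140 = -9/140 ≈ -0.064286)
y(o) = o²
x = -1689/140 (x = -9/140 - 12 = -1689/140 ≈ -12.064)
g(w, q) = q³ - 1689*w/140 (g(w, q) = -1689*w/140 + q²*q = -1689*w/140 + q³ = q³ - 1689*w/140)
1/g(-71, -242) = 1/((-242)³ - 1689/140*(-71)) = 1/(-14172488 + 119919/140) = 1/(-1984028401/140) = -140/1984028401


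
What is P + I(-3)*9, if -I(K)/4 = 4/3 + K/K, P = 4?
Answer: -80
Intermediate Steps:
I(K) = -28/3 (I(K) = -4*(4/3 + K/K) = -4*(4*(⅓) + 1) = -4*(4/3 + 1) = -4*7/3 = -28/3)
P + I(-3)*9 = 4 - 28/3*9 = 4 - 84 = -80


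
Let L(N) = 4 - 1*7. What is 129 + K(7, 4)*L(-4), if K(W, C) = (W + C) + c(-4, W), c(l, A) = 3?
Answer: 87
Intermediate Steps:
L(N) = -3 (L(N) = 4 - 7 = -3)
K(W, C) = 3 + C + W (K(W, C) = (W + C) + 3 = (C + W) + 3 = 3 + C + W)
129 + K(7, 4)*L(-4) = 129 + (3 + 4 + 7)*(-3) = 129 + 14*(-3) = 129 - 42 = 87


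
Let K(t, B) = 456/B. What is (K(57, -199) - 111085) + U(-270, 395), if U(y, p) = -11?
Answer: -22108560/199 ≈ -1.1110e+5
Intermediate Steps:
(K(57, -199) - 111085) + U(-270, 395) = (456/(-199) - 111085) - 11 = (456*(-1/199) - 111085) - 11 = (-456/199 - 111085) - 11 = -22106371/199 - 11 = -22108560/199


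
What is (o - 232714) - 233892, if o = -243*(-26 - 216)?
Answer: -407800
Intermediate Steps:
o = 58806 (o = -243*(-242) = 58806)
(o - 232714) - 233892 = (58806 - 232714) - 233892 = -173908 - 233892 = -407800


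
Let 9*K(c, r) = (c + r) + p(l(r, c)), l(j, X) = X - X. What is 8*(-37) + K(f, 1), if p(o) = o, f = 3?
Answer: -2660/9 ≈ -295.56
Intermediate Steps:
l(j, X) = 0
K(c, r) = c/9 + r/9 (K(c, r) = ((c + r) + 0)/9 = (c + r)/9 = c/9 + r/9)
8*(-37) + K(f, 1) = 8*(-37) + ((1/9)*3 + (1/9)*1) = -296 + (1/3 + 1/9) = -296 + 4/9 = -2660/9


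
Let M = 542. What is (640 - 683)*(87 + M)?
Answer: -27047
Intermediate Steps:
(640 - 683)*(87 + M) = (640 - 683)*(87 + 542) = -43*629 = -27047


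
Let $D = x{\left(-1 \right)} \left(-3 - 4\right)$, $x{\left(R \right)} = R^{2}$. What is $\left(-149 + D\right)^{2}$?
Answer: $24336$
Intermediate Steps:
$D = -7$ ($D = \left(-1\right)^{2} \left(-3 - 4\right) = 1 \left(-3 - 4\right) = 1 \left(-7\right) = -7$)
$\left(-149 + D\right)^{2} = \left(-149 - 7\right)^{2} = \left(-156\right)^{2} = 24336$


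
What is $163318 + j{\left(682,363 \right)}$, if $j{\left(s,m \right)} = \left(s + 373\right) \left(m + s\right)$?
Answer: $1265793$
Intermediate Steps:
$j{\left(s,m \right)} = \left(373 + s\right) \left(m + s\right)$
$163318 + j{\left(682,363 \right)} = 163318 + \left(682^{2} + 373 \cdot 363 + 373 \cdot 682 + 363 \cdot 682\right) = 163318 + \left(465124 + 135399 + 254386 + 247566\right) = 163318 + 1102475 = 1265793$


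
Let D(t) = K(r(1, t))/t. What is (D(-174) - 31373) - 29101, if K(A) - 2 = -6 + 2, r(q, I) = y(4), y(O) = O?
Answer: -5261237/87 ≈ -60474.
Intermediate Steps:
r(q, I) = 4
K(A) = -2 (K(A) = 2 + (-6 + 2) = 2 - 4 = -2)
D(t) = -2/t
(D(-174) - 31373) - 29101 = (-2/(-174) - 31373) - 29101 = (-2*(-1/174) - 31373) - 29101 = (1/87 - 31373) - 29101 = -2729450/87 - 29101 = -5261237/87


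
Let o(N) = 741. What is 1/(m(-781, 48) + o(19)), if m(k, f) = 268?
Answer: 1/1009 ≈ 0.00099108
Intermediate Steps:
1/(m(-781, 48) + o(19)) = 1/(268 + 741) = 1/1009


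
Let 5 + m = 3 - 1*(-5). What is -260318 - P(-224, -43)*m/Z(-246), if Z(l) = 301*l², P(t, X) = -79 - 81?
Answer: -395147885834/1517943 ≈ -2.6032e+5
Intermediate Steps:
m = 3 (m = -5 + (3 - 1*(-5)) = -5 + (3 + 5) = -5 + 8 = 3)
P(t, X) = -160
-260318 - P(-224, -43)*m/Z(-246) = -260318 - (-160*3)/(301*(-246)²) = -260318 - (-480)/(301*60516) = -260318 - (-480)/18215316 = -260318 - 1*(-40/1517943) = -260318 + 40/1517943 = -395147885834/1517943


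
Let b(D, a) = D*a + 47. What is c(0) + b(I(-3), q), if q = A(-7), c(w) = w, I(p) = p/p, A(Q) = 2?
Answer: 49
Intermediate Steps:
I(p) = 1
q = 2
b(D, a) = 47 + D*a
c(0) + b(I(-3), q) = 0 + (47 + 1*2) = 0 + (47 + 2) = 0 + 49 = 49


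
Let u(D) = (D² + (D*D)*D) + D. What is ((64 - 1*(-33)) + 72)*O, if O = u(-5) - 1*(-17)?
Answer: -14872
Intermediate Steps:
u(D) = D + D² + D³ (u(D) = (D² + D²*D) + D = (D² + D³) + D = D + D² + D³)
O = -88 (O = -5*(1 - 5 + (-5)²) - 1*(-17) = -5*(1 - 5 + 25) + 17 = -5*21 + 17 = -105 + 17 = -88)
((64 - 1*(-33)) + 72)*O = ((64 - 1*(-33)) + 72)*(-88) = ((64 + 33) + 72)*(-88) = (97 + 72)*(-88) = 169*(-88) = -14872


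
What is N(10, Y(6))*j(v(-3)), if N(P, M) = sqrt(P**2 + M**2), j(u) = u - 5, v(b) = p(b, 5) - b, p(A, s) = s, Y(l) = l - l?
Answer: 30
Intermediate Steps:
Y(l) = 0
v(b) = 5 - b
j(u) = -5 + u
N(P, M) = sqrt(M**2 + P**2)
N(10, Y(6))*j(v(-3)) = sqrt(0**2 + 10**2)*(-5 + (5 - 1*(-3))) = sqrt(0 + 100)*(-5 + (5 + 3)) = sqrt(100)*(-5 + 8) = 10*3 = 30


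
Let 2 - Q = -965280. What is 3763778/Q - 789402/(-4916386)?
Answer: 4816545251918/1186424727713 ≈ 4.0597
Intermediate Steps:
Q = 965282 (Q = 2 - 1*(-965280) = 2 + 965280 = 965282)
3763778/Q - 789402/(-4916386) = 3763778/965282 - 789402/(-4916386) = 3763778*(1/965282) - 789402*(-1/4916386) = 1881889/482641 + 394701/2458193 = 4816545251918/1186424727713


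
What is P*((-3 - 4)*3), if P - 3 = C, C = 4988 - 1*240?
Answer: -99771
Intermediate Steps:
C = 4748 (C = 4988 - 240 = 4748)
P = 4751 (P = 3 + 4748 = 4751)
P*((-3 - 4)*3) = 4751*((-3 - 4)*3) = 4751*(-7*3) = 4751*(-21) = -99771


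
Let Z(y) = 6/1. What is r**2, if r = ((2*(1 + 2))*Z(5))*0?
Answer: 0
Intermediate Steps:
Z(y) = 6 (Z(y) = 6*1 = 6)
r = 0 (r = ((2*(1 + 2))*6)*0 = ((2*3)*6)*0 = (6*6)*0 = 36*0 = 0)
r**2 = 0**2 = 0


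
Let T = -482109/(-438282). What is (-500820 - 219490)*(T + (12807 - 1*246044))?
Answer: 12272053133664125/73047 ≈ 1.6800e+11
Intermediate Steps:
T = 160703/146094 (T = -482109*(-1/438282) = 160703/146094 ≈ 1.1000)
(-500820 - 219490)*(T + (12807 - 1*246044)) = (-500820 - 219490)*(160703/146094 + (12807 - 1*246044)) = -720310*(160703/146094 + (12807 - 246044)) = -720310*(160703/146094 - 233237) = -720310*(-34074365575/146094) = 12272053133664125/73047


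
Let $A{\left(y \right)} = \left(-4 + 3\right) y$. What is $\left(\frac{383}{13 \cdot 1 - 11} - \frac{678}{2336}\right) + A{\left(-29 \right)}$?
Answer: $\frac{257205}{1168} \approx 220.21$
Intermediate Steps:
$A{\left(y \right)} = - y$
$\left(\frac{383}{13 \cdot 1 - 11} - \frac{678}{2336}\right) + A{\left(-29 \right)} = \left(\frac{383}{13 \cdot 1 - 11} - \frac{678}{2336}\right) - -29 = \left(\frac{383}{13 - 11} - \frac{339}{1168}\right) + 29 = \left(\frac{383}{2} - \frac{339}{1168}\right) + 29 = \frac{223333}{1168} + 29 = \frac{257205}{1168}$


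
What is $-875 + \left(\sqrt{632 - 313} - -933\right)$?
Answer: $58 + \sqrt{319} \approx 75.861$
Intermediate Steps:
$-875 + \left(\sqrt{632 - 313} - -933\right) = -875 + \left(\sqrt{319} + \left(-265 + 1198\right)\right) = -875 + \left(\sqrt{319} + 933\right) = -875 + \left(933 + \sqrt{319}\right) = 58 + \sqrt{319}$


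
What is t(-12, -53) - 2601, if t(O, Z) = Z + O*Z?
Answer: -2018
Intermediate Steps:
t(-12, -53) - 2601 = -53*(1 - 12) - 2601 = -53*(-11) - 2601 = 583 - 2601 = -2018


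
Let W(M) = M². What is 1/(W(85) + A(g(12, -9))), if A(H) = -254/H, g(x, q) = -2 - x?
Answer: 7/50702 ≈ 0.00013806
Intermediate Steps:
1/(W(85) + A(g(12, -9))) = 1/(85² - 254/(-2 - 1*12)) = 1/(7225 - 254/(-2 - 12)) = 1/(7225 - 254/(-14)) = 1/(7225 - 254*(-1/14)) = 1/(7225 + 127/7) = 1/(50702/7) = 7/50702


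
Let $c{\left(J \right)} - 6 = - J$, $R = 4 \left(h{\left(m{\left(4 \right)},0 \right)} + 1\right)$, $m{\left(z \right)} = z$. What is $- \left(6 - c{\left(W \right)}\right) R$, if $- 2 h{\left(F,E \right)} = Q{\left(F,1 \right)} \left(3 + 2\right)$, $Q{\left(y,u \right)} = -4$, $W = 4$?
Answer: $-176$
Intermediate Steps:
$h{\left(F,E \right)} = 10$ ($h{\left(F,E \right)} = - \frac{\left(-4\right) \left(3 + 2\right)}{2} = - \frac{\left(-4\right) 5}{2} = \left(- \frac{1}{2}\right) \left(-20\right) = 10$)
$R = 44$ ($R = 4 \left(10 + 1\right) = 4 \cdot 11 = 44$)
$c{\left(J \right)} = 6 - J$
$- \left(6 - c{\left(W \right)}\right) R = - \left(6 - \left(6 - 4\right)\right) 44 = - \left(6 - 2\right) 44 = - 4 \cdot 44 = \left(-1\right) 176 = -176$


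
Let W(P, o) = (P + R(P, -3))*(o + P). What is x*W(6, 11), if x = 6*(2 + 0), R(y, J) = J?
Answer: 612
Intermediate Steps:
W(P, o) = (-3 + P)*(P + o) (W(P, o) = (P - 3)*(o + P) = (-3 + P)*(P + o))
x = 12 (x = 6*2 = 12)
x*W(6, 11) = 12*(6² - 3*6 - 3*11 + 6*11) = 12*(36 - 18 - 33 + 66) = 12*51 = 612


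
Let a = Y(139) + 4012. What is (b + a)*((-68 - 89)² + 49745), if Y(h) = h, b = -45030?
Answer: -3041152326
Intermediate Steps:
a = 4151 (a = 139 + 4012 = 4151)
(b + a)*((-68 - 89)² + 49745) = (-45030 + 4151)*((-68 - 89)² + 49745) = -40879*((-157)² + 49745) = -40879*(24649 + 49745) = -40879*74394 = -3041152326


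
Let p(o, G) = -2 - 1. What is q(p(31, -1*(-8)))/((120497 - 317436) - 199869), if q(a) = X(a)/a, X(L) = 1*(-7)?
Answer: -7/1190424 ≈ -5.8803e-6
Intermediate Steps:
X(L) = -7
p(o, G) = -3
q(a) = -7/a
q(p(31, -1*(-8)))/((120497 - 317436) - 199869) = (-7/(-3))/((120497 - 317436) - 199869) = (-7*(-1/3))/(-196939 - 199869) = (7/3)/(-396808) = (7/3)*(-1/396808) = -7/1190424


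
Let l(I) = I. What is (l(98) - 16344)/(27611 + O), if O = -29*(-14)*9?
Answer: -16246/31265 ≈ -0.51962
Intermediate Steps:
O = 3654 (O = 406*9 = 3654)
(l(98) - 16344)/(27611 + O) = (98 - 16344)/(27611 + 3654) = -16246/31265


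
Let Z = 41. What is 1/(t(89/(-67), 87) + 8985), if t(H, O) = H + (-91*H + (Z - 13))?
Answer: 67/611881 ≈ 0.00010950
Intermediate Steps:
t(H, O) = 28 - 90*H (t(H, O) = H + (-91*H + (41 - 13)) = H + (-91*H + 28) = H + (28 - 91*H) = 28 - 90*H)
1/(t(89/(-67), 87) + 8985) = 1/((28 - 8010/(-67)) + 8985) = 1/((28 - 8010*(-1)/67) + 8985) = 1/((28 - 90*(-89/67)) + 8985) = 1/((28 + 8010/67) + 8985) = 1/(9886/67 + 8985) = 1/(611881/67) = 67/611881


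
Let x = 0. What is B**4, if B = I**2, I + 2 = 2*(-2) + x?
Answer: 1679616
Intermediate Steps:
I = -6 (I = -2 + (2*(-2) + 0) = -2 + (-4 + 0) = -2 - 4 = -6)
B = 36 (B = (-6)**2 = 36)
B**4 = 36**4 = 1679616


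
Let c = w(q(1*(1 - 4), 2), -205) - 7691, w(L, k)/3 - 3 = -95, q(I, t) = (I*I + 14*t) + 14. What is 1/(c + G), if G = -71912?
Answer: -1/79879 ≈ -1.2519e-5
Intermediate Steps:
q(I, t) = 14 + I² + 14*t (q(I, t) = (I² + 14*t) + 14 = 14 + I² + 14*t)
w(L, k) = -276 (w(L, k) = 9 + 3*(-95) = 9 - 285 = -276)
c = -7967 (c = -276 - 7691 = -7967)
1/(c + G) = 1/(-7967 - 71912) = 1/(-79879) = -1/79879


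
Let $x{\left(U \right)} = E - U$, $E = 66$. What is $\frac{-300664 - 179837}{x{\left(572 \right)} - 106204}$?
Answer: $\frac{160167}{35570} \approx 4.5029$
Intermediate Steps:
$x{\left(U \right)} = 66 - U$
$\frac{-300664 - 179837}{x{\left(572 \right)} - 106204} = \frac{-300664 - 179837}{\left(66 - 572\right) - 106204} = - \frac{480501}{\left(66 - 572\right) - 106204} = - \frac{480501}{-506 - 106204} = - \frac{480501}{-106710} = \left(-480501\right) \left(- \frac{1}{106710}\right) = \frac{160167}{35570}$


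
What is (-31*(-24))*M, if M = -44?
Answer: -32736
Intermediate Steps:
(-31*(-24))*M = -31*(-24)*(-44) = 744*(-44) = -32736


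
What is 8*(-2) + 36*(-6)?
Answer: -232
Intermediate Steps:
8*(-2) + 36*(-6) = -16 - 216 = -232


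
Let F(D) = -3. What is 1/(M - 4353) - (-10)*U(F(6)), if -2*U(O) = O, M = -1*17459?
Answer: 327179/21812 ≈ 15.000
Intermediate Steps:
M = -17459
U(O) = -O/2
1/(M - 4353) - (-10)*U(F(6)) = 1/(-17459 - 4353) - (-10)*(-½*(-3)) = 1/(-21812) - (-10)*3/2 = -1/21812 - 1*(-15) = -1/21812 + 15 = 327179/21812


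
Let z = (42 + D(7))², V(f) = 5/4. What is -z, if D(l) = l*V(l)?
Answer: -41209/16 ≈ -2575.6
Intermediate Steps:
V(f) = 5/4 (V(f) = 5*(¼) = 5/4)
D(l) = 5*l/4 (D(l) = l*(5/4) = 5*l/4)
z = 41209/16 (z = (42 + (5/4)*7)² = (42 + 35/4)² = (203/4)² = 41209/16 ≈ 2575.6)
-z = -1*41209/16 = -41209/16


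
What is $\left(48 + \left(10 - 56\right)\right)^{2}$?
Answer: $4$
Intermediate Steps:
$\left(48 + \left(10 - 56\right)\right)^{2} = \left(48 - 46\right)^{2} = 2^{2} = 4$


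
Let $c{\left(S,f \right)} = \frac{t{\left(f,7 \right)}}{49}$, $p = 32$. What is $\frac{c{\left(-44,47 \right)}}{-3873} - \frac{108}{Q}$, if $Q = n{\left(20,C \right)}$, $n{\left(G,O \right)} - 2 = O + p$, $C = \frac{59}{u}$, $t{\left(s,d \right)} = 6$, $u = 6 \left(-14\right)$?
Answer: $- \frac{573891242}{176935423} \approx -3.2435$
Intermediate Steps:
$u = -84$
$C = - \frac{59}{84}$ ($C = \frac{59}{-84} = 59 \left(- \frac{1}{84}\right) = - \frac{59}{84} \approx -0.70238$)
$c{\left(S,f \right)} = \frac{6}{49}$
$n{\left(G,O \right)} = 34 + O$ ($n{\left(G,O \right)} = 2 + \left(O + 32\right) = 2 + \left(32 + O\right) = 34 + O$)
$Q = \frac{2797}{84}$ ($Q = 34 - \frac{59}{84} = \frac{2797}{84} \approx 33.298$)
$\frac{c{\left(-44,47 \right)}}{-3873} - \frac{108}{Q} = \frac{6}{49 \left(-3873\right)} - \frac{108}{\frac{2797}{84}} = \frac{6}{49} \left(- \frac{1}{3873}\right) - \frac{9072}{2797} = - \frac{2}{63259} - \frac{9072}{2797} = - \frac{573891242}{176935423}$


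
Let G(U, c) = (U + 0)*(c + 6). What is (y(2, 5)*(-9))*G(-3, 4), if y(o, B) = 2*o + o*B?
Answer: 3780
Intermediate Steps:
G(U, c) = U*(6 + c)
y(o, B) = 2*o + B*o
(y(2, 5)*(-9))*G(-3, 4) = ((2*(2 + 5))*(-9))*(-3*(6 + 4)) = ((2*7)*(-9))*(-3*10) = (14*(-9))*(-30) = -126*(-30) = 3780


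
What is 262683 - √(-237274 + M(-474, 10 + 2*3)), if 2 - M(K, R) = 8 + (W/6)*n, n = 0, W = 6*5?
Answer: 262683 - 4*I*√14830 ≈ 2.6268e+5 - 487.11*I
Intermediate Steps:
W = 30
M(K, R) = -6 (M(K, R) = 2 - (8 + (30/6)*0) = 2 - (8 + (30*(⅙))*0) = 2 - (8 + 5*0) = 2 - (8 + 0) = 2 - 1*8 = 2 - 8 = -6)
262683 - √(-237274 + M(-474, 10 + 2*3)) = 262683 - √(-237274 - 6) = 262683 - √(-237280) = 262683 - 4*I*√14830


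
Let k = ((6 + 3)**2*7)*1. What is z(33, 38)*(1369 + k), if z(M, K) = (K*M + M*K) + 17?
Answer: 4888400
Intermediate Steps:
z(M, K) = 17 + 2*K*M (z(M, K) = (K*M + K*M) + 17 = 2*K*M + 17 = 17 + 2*K*M)
k = 567 (k = (9**2*7)*1 = (81*7)*1 = 567*1 = 567)
z(33, 38)*(1369 + k) = (17 + 2*38*33)*(1369 + 567) = (17 + 2508)*1936 = 2525*1936 = 4888400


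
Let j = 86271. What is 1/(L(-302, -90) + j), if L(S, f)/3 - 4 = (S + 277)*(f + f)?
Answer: 1/99783 ≈ 1.0022e-5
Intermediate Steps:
L(S, f) = 12 + 6*f*(277 + S) (L(S, f) = 12 + 3*((S + 277)*(f + f)) = 12 + 3*((277 + S)*(2*f)) = 12 + 3*(2*f*(277 + S)) = 12 + 6*f*(277 + S))
1/(L(-302, -90) + j) = 1/((12 + 1662*(-90) + 6*(-302)*(-90)) + 86271) = 1/((12 - 149580 + 163080) + 86271) = 1/(13512 + 86271) = 1/99783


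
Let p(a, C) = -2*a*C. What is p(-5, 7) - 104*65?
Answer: -6690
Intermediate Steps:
p(a, C) = -2*C*a
p(-5, 7) - 104*65 = -2*7*(-5) - 104*65 = 70 - 6760 = -6690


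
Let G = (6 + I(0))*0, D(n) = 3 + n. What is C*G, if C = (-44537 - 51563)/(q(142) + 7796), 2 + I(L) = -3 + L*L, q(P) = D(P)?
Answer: 0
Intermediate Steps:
q(P) = 3 + P
I(L) = -5 + L**2 (I(L) = -2 + (-3 + L*L) = -2 + (-3 + L**2) = -5 + L**2)
G = 0 (G = (6 + (-5 + 0**2))*0 = (6 + (-5 + 0))*0 = (6 - 5)*0 = 1*0 = 0)
C = -96100/7941 (C = (-44537 - 51563)/((3 + 142) + 7796) = -96100/(145 + 7796) = -96100/7941 ≈ -12.102)
C*G = -96100/7941*0 = 0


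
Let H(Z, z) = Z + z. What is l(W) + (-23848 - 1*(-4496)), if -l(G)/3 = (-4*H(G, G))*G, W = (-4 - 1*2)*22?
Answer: 398824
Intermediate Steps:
W = -132 (W = (-4 - 2)*22 = -6*22 = -132)
l(G) = 24*G² (l(G) = -3*(-4*(G + G))*G = -3*(-8*G)*G = -(-24)*G² = 24*G²)
l(W) + (-23848 - 1*(-4496)) = 24*(-132)² + (-23848 - 1*(-4496)) = 24*17424 + (-23848 + 4496) = 418176 - 19352 = 398824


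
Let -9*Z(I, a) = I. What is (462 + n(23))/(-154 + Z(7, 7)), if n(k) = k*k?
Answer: -8919/1393 ≈ -6.4027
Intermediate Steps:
n(k) = k²
Z(I, a) = -I/9
(462 + n(23))/(-154 + Z(7, 7)) = (462 + 23²)/(-154 - ⅑*7) = (462 + 529)/(-154 - 7/9) = 991/(-1393/9) = 991*(-9/1393) = -8919/1393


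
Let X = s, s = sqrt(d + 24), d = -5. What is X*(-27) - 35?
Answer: -35 - 27*sqrt(19) ≈ -152.69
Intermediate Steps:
s = sqrt(19) (s = sqrt(-5 + 24) = sqrt(19) ≈ 4.3589)
X = sqrt(19) ≈ 4.3589
X*(-27) - 35 = sqrt(19)*(-27) - 35 = -27*sqrt(19) - 35 = -35 - 27*sqrt(19)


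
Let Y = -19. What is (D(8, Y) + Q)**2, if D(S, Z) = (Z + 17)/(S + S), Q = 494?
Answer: 15610401/64 ≈ 2.4391e+5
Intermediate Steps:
D(S, Z) = (17 + Z)/(2*S) (D(S, Z) = (17 + Z)/((2*S)) = (17 + Z)*(1/(2*S)) = (17 + Z)/(2*S))
(D(8, Y) + Q)**2 = ((1/2)*(17 - 19)/8 + 494)**2 = ((1/2)*(1/8)*(-2) + 494)**2 = (-1/8 + 494)**2 = (3951/8)**2 = 15610401/64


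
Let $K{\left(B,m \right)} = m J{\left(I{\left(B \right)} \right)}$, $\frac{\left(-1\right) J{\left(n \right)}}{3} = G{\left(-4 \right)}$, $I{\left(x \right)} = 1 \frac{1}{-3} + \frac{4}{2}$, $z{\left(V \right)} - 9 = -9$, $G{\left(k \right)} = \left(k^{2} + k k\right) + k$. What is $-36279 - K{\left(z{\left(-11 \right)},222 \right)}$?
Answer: $-17631$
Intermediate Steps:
$G{\left(k \right)} = k + 2 k^{2}$ ($G{\left(k \right)} = \left(k^{2} + k^{2}\right) + k = 2 k^{2} + k = k + 2 k^{2}$)
$z{\left(V \right)} = 0$ ($z{\left(V \right)} = 9 - 9 = 0$)
$I{\left(x \right)} = \frac{5}{3}$ ($I{\left(x \right)} = 1 \left(- \frac{1}{3}\right) + 4 \cdot \frac{1}{2} = - \frac{1}{3} + 2 = \frac{5}{3}$)
$J{\left(n \right)} = -84$ ($J{\left(n \right)} = - 3 \left(- 4 \left(1 + 2 \left(-4\right)\right)\right) = - 3 \left(- 4 \left(1 - 8\right)\right) = - 3 \left(\left(-4\right) \left(-7\right)\right) = \left(-3\right) 28 = -84$)
$K{\left(B,m \right)} = - 84 m$ ($K{\left(B,m \right)} = m \left(-84\right) = - 84 m$)
$-36279 - K{\left(z{\left(-11 \right)},222 \right)} = -36279 - \left(-84\right) 222 = -36279 - -18648 = -36279 + 18648 = -17631$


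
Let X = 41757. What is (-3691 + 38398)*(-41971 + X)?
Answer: -7427298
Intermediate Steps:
(-3691 + 38398)*(-41971 + X) = (-3691 + 38398)*(-41971 + 41757) = 34707*(-214) = -7427298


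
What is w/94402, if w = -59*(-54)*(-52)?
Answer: -82836/47201 ≈ -1.7550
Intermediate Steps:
w = -165672 (w = 3186*(-52) = -165672)
w/94402 = -165672/94402 = -165672*1/94402 = -82836/47201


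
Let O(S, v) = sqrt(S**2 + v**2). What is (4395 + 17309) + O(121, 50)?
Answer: 21704 + sqrt(17141) ≈ 21835.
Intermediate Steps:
(4395 + 17309) + O(121, 50) = (4395 + 17309) + sqrt(121**2 + 50**2) = 21704 + sqrt(14641 + 2500) = 21704 + sqrt(17141)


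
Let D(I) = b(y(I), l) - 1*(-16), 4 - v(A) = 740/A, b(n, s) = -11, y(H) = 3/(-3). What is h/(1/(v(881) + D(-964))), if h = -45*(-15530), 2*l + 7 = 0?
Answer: 5024032650/881 ≈ 5.7026e+6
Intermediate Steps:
l = -7/2 (l = -7/2 + (½)*0 = -7/2 + 0 = -7/2 ≈ -3.5000)
y(H) = -1 (y(H) = 3*(-⅓) = -1)
h = 698850
v(A) = 4 - 740/A
D(I) = 5 (D(I) = -11 - 1*(-16) = -11 + 16 = 5)
h/(1/(v(881) + D(-964))) = 698850/(1/((4 - 740/881) + 5)) = 698850/(1/(2784/881 + 5)) = 698850/(1/(7189/881)) = 698850/(881/7189) = 698850*(7189/881) = 5024032650/881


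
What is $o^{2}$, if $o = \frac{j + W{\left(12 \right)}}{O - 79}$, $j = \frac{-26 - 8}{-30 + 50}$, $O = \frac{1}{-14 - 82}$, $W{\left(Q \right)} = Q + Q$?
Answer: $\frac{114575616}{1438305625} \approx 0.07966$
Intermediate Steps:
$W{\left(Q \right)} = 2 Q$
$O = - \frac{1}{96}$ ($O = \frac{1}{-96} = - \frac{1}{96} \approx -0.010417$)
$j = - \frac{17}{10}$ ($j = - \frac{34}{20} = \left(-34\right) \frac{1}{20} = - \frac{17}{10} \approx -1.7$)
$o = - \frac{10704}{37925}$ ($o = \frac{- \frac{17}{10} + 2 \cdot 12}{- \frac{1}{96} - 79} = \frac{- \frac{17}{10} + 24}{- \frac{7585}{96}} = \frac{223}{10} \left(- \frac{96}{7585}\right) = - \frac{10704}{37925} \approx -0.28224$)
$o^{2} = \left(- \frac{10704}{37925}\right)^{2} = \frac{114575616}{1438305625}$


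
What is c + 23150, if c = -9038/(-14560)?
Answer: 168536519/7280 ≈ 23151.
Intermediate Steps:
c = 4519/7280 (c = -9038*(-1/14560) = 4519/7280 ≈ 0.62074)
c + 23150 = 4519/7280 + 23150 = 168536519/7280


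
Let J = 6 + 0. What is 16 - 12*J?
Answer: -56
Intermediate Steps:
J = 6
16 - 12*J = 16 - 12*6 = 16 - 72 = -56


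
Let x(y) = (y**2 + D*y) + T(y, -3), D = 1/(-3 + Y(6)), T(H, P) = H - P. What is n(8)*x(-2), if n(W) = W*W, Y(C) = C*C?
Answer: 10432/33 ≈ 316.12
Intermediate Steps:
Y(C) = C**2
n(W) = W**2
D = 1/33 (D = 1/(-3 + 6**2) = 1/(-3 + 36) = 1/33 ≈ 0.030303)
x(y) = 3 + y**2 + 34*y/33 (x(y) = (y**2 + y/33) + (y - 1*(-3)) = (y**2 + y/33) + (y + 3) = (y**2 + y/33) + (3 + y) = 3 + y**2 + 34*y/33)
n(8)*x(-2) = 8**2*(3 + (-2)**2 + (34/33)*(-2)) = 64*(3 + 4 - 68/33) = 64*(163/33) = 10432/33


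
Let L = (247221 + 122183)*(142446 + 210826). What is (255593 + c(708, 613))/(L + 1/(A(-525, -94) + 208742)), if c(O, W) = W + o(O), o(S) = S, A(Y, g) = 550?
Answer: 53770044888/27312624812839297 ≈ 1.9687e-6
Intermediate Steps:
L = 130500089888 (L = 369404*353272 = 130500089888)
c(O, W) = O + W (c(O, W) = W + O = O + W)
(255593 + c(708, 613))/(L + 1/(A(-525, -94) + 208742)) = (255593 + (708 + 613))/(130500089888 + 1/(550 + 208742)) = (255593 + 1321)/(130500089888 + 1/209292) = 256914/(130500089888 + 1/209292) = 256914/(27312624812839297/209292) = 256914*(209292/27312624812839297) = 53770044888/27312624812839297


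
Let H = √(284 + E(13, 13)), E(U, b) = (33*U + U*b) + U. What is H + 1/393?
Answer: 1/393 + √895 ≈ 29.919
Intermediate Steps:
E(U, b) = 34*U + U*b
H = √895 (H = √(284 + 13*(34 + 13)) = √(284 + 13*47) = √(284 + 611) = √895 ≈ 29.917)
H + 1/393 = √895 + 1/393 = 1/393 + √895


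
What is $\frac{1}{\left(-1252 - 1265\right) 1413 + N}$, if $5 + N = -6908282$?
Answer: $- \frac{1}{10464808} \approx -9.5558 \cdot 10^{-8}$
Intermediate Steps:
$N = -6908287$ ($N = -5 - 6908282 = -6908287$)
$\frac{1}{\left(-1252 - 1265\right) 1413 + N} = \frac{1}{\left(-1252 - 1265\right) 1413 - 6908287} = \frac{1}{\left(-2517\right) 1413 - 6908287} = \frac{1}{-3556521 - 6908287} = \frac{1}{-10464808} = - \frac{1}{10464808}$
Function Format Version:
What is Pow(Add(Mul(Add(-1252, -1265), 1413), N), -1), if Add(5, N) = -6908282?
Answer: Rational(-1, 10464808) ≈ -9.5558e-8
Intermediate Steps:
N = -6908287 (N = Add(-5, -6908282) = -6908287)
Pow(Add(Mul(Add(-1252, -1265), 1413), N), -1) = Pow(Add(Mul(Add(-1252, -1265), 1413), -6908287), -1) = Pow(Add(Mul(-2517, 1413), -6908287), -1) = Pow(Add(-3556521, -6908287), -1) = Pow(-10464808, -1) = Rational(-1, 10464808)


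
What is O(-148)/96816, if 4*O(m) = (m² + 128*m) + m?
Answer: 703/96816 ≈ 0.0072612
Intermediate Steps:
O(m) = m²/4 + 129*m/4 (O(m) = ((m² + 128*m) + m)/4 = (m² + 129*m)/4 = m²/4 + 129*m/4)
O(-148)/96816 = ((¼)*(-148)*(129 - 148))/96816 = ((¼)*(-148)*(-19))*(1/96816) = 703*(1/96816) = 703/96816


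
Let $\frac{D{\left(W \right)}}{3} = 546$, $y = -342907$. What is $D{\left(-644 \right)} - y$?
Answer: $344545$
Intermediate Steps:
$D{\left(W \right)} = 1638$ ($D{\left(W \right)} = 3 \cdot 546 = 1638$)
$D{\left(-644 \right)} - y = 1638 - -342907 = 1638 + 342907 = 344545$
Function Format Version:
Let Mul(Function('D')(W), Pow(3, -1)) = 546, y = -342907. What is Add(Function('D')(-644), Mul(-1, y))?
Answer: 344545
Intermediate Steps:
Function('D')(W) = 1638 (Function('D')(W) = Mul(3, 546) = 1638)
Add(Function('D')(-644), Mul(-1, y)) = Add(1638, Mul(-1, -342907)) = Add(1638, 342907) = 344545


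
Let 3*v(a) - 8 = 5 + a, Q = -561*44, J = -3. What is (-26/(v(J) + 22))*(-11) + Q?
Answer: -937563/38 ≈ -24673.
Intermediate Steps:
Q = -24684
v(a) = 13/3 + a/3 (v(a) = 8/3 + (5 + a)/3 = 8/3 + (5/3 + a/3) = 13/3 + a/3)
(-26/(v(J) + 22))*(-11) + Q = (-26/((13/3 + (⅓)*(-3)) + 22))*(-11) - 24684 = (-26/((13/3 - 1) + 22))*(-11) - 24684 = (-26/(10/3 + 22))*(-11) - 24684 = (-26/(76/3))*(-11) - 24684 = ((3/76)*(-26))*(-11) - 24684 = -39/38*(-11) - 24684 = 429/38 - 24684 = -937563/38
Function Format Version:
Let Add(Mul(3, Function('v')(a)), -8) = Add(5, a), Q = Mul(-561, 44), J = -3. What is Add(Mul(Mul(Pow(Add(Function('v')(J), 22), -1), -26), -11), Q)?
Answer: Rational(-937563, 38) ≈ -24673.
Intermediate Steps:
Q = -24684
Function('v')(a) = Add(Rational(13, 3), Mul(Rational(1, 3), a)) (Function('v')(a) = Add(Rational(8, 3), Mul(Rational(1, 3), Add(5, a))) = Add(Rational(8, 3), Add(Rational(5, 3), Mul(Rational(1, 3), a))) = Add(Rational(13, 3), Mul(Rational(1, 3), a)))
Add(Mul(Mul(Pow(Add(Function('v')(J), 22), -1), -26), -11), Q) = Add(Mul(Mul(Pow(Add(Add(Rational(13, 3), Mul(Rational(1, 3), -3)), 22), -1), -26), -11), -24684) = Add(Mul(Mul(Pow(Add(Add(Rational(13, 3), -1), 22), -1), -26), -11), -24684) = Add(Mul(Mul(Pow(Add(Rational(10, 3), 22), -1), -26), -11), -24684) = Add(Mul(Mul(Pow(Rational(76, 3), -1), -26), -11), -24684) = Add(Mul(Mul(Rational(3, 76), -26), -11), -24684) = Add(Mul(Rational(-39, 38), -11), -24684) = Add(Rational(429, 38), -24684) = Rational(-937563, 38)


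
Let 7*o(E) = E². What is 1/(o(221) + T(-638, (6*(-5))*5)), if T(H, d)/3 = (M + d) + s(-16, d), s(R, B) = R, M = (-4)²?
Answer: 7/45691 ≈ 0.00015320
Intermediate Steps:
M = 16
T(H, d) = 3*d (T(H, d) = 3*((16 + d) - 16) = 3*d)
o(E) = E²/7
1/(o(221) + T(-638, (6*(-5))*5)) = 1/((⅐)*221² + 3*((6*(-5))*5)) = 1/((⅐)*48841 + 3*(-30*5)) = 1/(48841/7 + 3*(-150)) = 1/(48841/7 - 450) = 1/(45691/7) = 7/45691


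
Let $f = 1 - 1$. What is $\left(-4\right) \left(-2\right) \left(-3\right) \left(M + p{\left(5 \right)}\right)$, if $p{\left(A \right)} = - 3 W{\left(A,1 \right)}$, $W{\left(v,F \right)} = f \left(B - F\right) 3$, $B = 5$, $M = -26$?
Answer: $624$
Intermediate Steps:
$f = 0$ ($f = 1 - 1 = 0$)
$W{\left(v,F \right)} = 0$ ($W{\left(v,F \right)} = 0 \left(5 - F\right) 3 = 0 \cdot 3 = 0$)
$p{\left(A \right)} = 0$ ($p{\left(A \right)} = \left(-3\right) 0 = 0$)
$\left(-4\right) \left(-2\right) \left(-3\right) \left(M + p{\left(5 \right)}\right) = \left(-4\right) \left(-2\right) \left(-3\right) \left(-26 + 0\right) = 8 \left(-3\right) \left(-26\right) = \left(-24\right) \left(-26\right) = 624$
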